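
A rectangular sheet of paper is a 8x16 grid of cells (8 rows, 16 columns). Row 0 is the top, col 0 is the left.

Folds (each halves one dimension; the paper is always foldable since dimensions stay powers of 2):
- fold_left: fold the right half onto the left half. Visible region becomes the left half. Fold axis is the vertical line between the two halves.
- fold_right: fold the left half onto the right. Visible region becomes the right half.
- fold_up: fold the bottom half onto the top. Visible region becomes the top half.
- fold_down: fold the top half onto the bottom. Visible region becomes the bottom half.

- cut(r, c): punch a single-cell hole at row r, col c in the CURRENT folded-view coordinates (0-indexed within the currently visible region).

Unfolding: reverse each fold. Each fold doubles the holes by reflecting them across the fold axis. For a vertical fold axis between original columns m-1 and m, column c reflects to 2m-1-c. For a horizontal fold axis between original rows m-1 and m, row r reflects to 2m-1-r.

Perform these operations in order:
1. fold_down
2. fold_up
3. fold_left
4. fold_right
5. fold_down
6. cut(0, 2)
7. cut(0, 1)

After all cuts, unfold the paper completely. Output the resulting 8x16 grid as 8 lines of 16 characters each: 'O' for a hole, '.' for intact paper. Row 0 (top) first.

Op 1 fold_down: fold axis h@4; visible region now rows[4,8) x cols[0,16) = 4x16
Op 2 fold_up: fold axis h@6; visible region now rows[4,6) x cols[0,16) = 2x16
Op 3 fold_left: fold axis v@8; visible region now rows[4,6) x cols[0,8) = 2x8
Op 4 fold_right: fold axis v@4; visible region now rows[4,6) x cols[4,8) = 2x4
Op 5 fold_down: fold axis h@5; visible region now rows[5,6) x cols[4,8) = 1x4
Op 6 cut(0, 2): punch at orig (5,6); cuts so far [(5, 6)]; region rows[5,6) x cols[4,8) = 1x4
Op 7 cut(0, 1): punch at orig (5,5); cuts so far [(5, 5), (5, 6)]; region rows[5,6) x cols[4,8) = 1x4
Unfold 1 (reflect across h@5): 4 holes -> [(4, 5), (4, 6), (5, 5), (5, 6)]
Unfold 2 (reflect across v@4): 8 holes -> [(4, 1), (4, 2), (4, 5), (4, 6), (5, 1), (5, 2), (5, 5), (5, 6)]
Unfold 3 (reflect across v@8): 16 holes -> [(4, 1), (4, 2), (4, 5), (4, 6), (4, 9), (4, 10), (4, 13), (4, 14), (5, 1), (5, 2), (5, 5), (5, 6), (5, 9), (5, 10), (5, 13), (5, 14)]
Unfold 4 (reflect across h@6): 32 holes -> [(4, 1), (4, 2), (4, 5), (4, 6), (4, 9), (4, 10), (4, 13), (4, 14), (5, 1), (5, 2), (5, 5), (5, 6), (5, 9), (5, 10), (5, 13), (5, 14), (6, 1), (6, 2), (6, 5), (6, 6), (6, 9), (6, 10), (6, 13), (6, 14), (7, 1), (7, 2), (7, 5), (7, 6), (7, 9), (7, 10), (7, 13), (7, 14)]
Unfold 5 (reflect across h@4): 64 holes -> [(0, 1), (0, 2), (0, 5), (0, 6), (0, 9), (0, 10), (0, 13), (0, 14), (1, 1), (1, 2), (1, 5), (1, 6), (1, 9), (1, 10), (1, 13), (1, 14), (2, 1), (2, 2), (2, 5), (2, 6), (2, 9), (2, 10), (2, 13), (2, 14), (3, 1), (3, 2), (3, 5), (3, 6), (3, 9), (3, 10), (3, 13), (3, 14), (4, 1), (4, 2), (4, 5), (4, 6), (4, 9), (4, 10), (4, 13), (4, 14), (5, 1), (5, 2), (5, 5), (5, 6), (5, 9), (5, 10), (5, 13), (5, 14), (6, 1), (6, 2), (6, 5), (6, 6), (6, 9), (6, 10), (6, 13), (6, 14), (7, 1), (7, 2), (7, 5), (7, 6), (7, 9), (7, 10), (7, 13), (7, 14)]

Answer: .OO..OO..OO..OO.
.OO..OO..OO..OO.
.OO..OO..OO..OO.
.OO..OO..OO..OO.
.OO..OO..OO..OO.
.OO..OO..OO..OO.
.OO..OO..OO..OO.
.OO..OO..OO..OO.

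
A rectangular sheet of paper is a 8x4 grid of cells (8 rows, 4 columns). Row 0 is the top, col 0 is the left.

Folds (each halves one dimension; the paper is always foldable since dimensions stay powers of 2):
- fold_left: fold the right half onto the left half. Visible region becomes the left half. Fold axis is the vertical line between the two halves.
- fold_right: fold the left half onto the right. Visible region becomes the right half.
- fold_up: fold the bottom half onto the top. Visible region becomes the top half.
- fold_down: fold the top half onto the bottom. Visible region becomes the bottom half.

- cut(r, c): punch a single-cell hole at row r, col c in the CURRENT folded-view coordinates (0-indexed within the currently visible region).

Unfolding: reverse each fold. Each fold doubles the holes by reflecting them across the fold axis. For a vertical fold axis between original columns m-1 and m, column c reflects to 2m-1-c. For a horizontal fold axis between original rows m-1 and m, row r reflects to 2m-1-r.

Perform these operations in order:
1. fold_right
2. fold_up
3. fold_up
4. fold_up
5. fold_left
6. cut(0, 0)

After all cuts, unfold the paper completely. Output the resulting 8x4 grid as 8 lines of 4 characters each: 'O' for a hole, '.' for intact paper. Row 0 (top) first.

Answer: OOOO
OOOO
OOOO
OOOO
OOOO
OOOO
OOOO
OOOO

Derivation:
Op 1 fold_right: fold axis v@2; visible region now rows[0,8) x cols[2,4) = 8x2
Op 2 fold_up: fold axis h@4; visible region now rows[0,4) x cols[2,4) = 4x2
Op 3 fold_up: fold axis h@2; visible region now rows[0,2) x cols[2,4) = 2x2
Op 4 fold_up: fold axis h@1; visible region now rows[0,1) x cols[2,4) = 1x2
Op 5 fold_left: fold axis v@3; visible region now rows[0,1) x cols[2,3) = 1x1
Op 6 cut(0, 0): punch at orig (0,2); cuts so far [(0, 2)]; region rows[0,1) x cols[2,3) = 1x1
Unfold 1 (reflect across v@3): 2 holes -> [(0, 2), (0, 3)]
Unfold 2 (reflect across h@1): 4 holes -> [(0, 2), (0, 3), (1, 2), (1, 3)]
Unfold 3 (reflect across h@2): 8 holes -> [(0, 2), (0, 3), (1, 2), (1, 3), (2, 2), (2, 3), (3, 2), (3, 3)]
Unfold 4 (reflect across h@4): 16 holes -> [(0, 2), (0, 3), (1, 2), (1, 3), (2, 2), (2, 3), (3, 2), (3, 3), (4, 2), (4, 3), (5, 2), (5, 3), (6, 2), (6, 3), (7, 2), (7, 3)]
Unfold 5 (reflect across v@2): 32 holes -> [(0, 0), (0, 1), (0, 2), (0, 3), (1, 0), (1, 1), (1, 2), (1, 3), (2, 0), (2, 1), (2, 2), (2, 3), (3, 0), (3, 1), (3, 2), (3, 3), (4, 0), (4, 1), (4, 2), (4, 3), (5, 0), (5, 1), (5, 2), (5, 3), (6, 0), (6, 1), (6, 2), (6, 3), (7, 0), (7, 1), (7, 2), (7, 3)]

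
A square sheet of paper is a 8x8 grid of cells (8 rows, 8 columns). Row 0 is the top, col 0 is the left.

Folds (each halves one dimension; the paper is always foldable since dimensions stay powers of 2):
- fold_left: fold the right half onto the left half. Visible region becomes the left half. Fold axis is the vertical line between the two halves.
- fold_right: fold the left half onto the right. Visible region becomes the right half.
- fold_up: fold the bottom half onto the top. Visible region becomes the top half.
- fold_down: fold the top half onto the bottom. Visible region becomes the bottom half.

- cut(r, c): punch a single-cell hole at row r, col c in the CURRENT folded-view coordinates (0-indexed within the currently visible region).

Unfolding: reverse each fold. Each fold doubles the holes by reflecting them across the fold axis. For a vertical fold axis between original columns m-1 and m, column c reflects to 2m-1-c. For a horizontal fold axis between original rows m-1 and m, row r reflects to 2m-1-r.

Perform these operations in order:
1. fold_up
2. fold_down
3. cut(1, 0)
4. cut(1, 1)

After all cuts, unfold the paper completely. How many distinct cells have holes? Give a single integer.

Answer: 8

Derivation:
Op 1 fold_up: fold axis h@4; visible region now rows[0,4) x cols[0,8) = 4x8
Op 2 fold_down: fold axis h@2; visible region now rows[2,4) x cols[0,8) = 2x8
Op 3 cut(1, 0): punch at orig (3,0); cuts so far [(3, 0)]; region rows[2,4) x cols[0,8) = 2x8
Op 4 cut(1, 1): punch at orig (3,1); cuts so far [(3, 0), (3, 1)]; region rows[2,4) x cols[0,8) = 2x8
Unfold 1 (reflect across h@2): 4 holes -> [(0, 0), (0, 1), (3, 0), (3, 1)]
Unfold 2 (reflect across h@4): 8 holes -> [(0, 0), (0, 1), (3, 0), (3, 1), (4, 0), (4, 1), (7, 0), (7, 1)]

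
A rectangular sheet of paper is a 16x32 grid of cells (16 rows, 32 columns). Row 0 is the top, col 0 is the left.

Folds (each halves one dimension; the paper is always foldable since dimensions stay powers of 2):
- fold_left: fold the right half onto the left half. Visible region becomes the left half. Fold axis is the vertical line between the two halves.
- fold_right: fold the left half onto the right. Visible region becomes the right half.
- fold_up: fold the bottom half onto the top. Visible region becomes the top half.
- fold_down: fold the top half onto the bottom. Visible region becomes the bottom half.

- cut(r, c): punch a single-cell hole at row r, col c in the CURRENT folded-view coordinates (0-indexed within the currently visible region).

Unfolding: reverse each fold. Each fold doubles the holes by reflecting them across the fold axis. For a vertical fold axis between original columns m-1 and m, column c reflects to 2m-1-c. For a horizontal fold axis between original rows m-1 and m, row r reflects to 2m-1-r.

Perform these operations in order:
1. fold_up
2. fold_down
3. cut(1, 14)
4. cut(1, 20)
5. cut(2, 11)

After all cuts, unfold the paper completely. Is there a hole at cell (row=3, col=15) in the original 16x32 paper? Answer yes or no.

Answer: no

Derivation:
Op 1 fold_up: fold axis h@8; visible region now rows[0,8) x cols[0,32) = 8x32
Op 2 fold_down: fold axis h@4; visible region now rows[4,8) x cols[0,32) = 4x32
Op 3 cut(1, 14): punch at orig (5,14); cuts so far [(5, 14)]; region rows[4,8) x cols[0,32) = 4x32
Op 4 cut(1, 20): punch at orig (5,20); cuts so far [(5, 14), (5, 20)]; region rows[4,8) x cols[0,32) = 4x32
Op 5 cut(2, 11): punch at orig (6,11); cuts so far [(5, 14), (5, 20), (6, 11)]; region rows[4,8) x cols[0,32) = 4x32
Unfold 1 (reflect across h@4): 6 holes -> [(1, 11), (2, 14), (2, 20), (5, 14), (5, 20), (6, 11)]
Unfold 2 (reflect across h@8): 12 holes -> [(1, 11), (2, 14), (2, 20), (5, 14), (5, 20), (6, 11), (9, 11), (10, 14), (10, 20), (13, 14), (13, 20), (14, 11)]
Holes: [(1, 11), (2, 14), (2, 20), (5, 14), (5, 20), (6, 11), (9, 11), (10, 14), (10, 20), (13, 14), (13, 20), (14, 11)]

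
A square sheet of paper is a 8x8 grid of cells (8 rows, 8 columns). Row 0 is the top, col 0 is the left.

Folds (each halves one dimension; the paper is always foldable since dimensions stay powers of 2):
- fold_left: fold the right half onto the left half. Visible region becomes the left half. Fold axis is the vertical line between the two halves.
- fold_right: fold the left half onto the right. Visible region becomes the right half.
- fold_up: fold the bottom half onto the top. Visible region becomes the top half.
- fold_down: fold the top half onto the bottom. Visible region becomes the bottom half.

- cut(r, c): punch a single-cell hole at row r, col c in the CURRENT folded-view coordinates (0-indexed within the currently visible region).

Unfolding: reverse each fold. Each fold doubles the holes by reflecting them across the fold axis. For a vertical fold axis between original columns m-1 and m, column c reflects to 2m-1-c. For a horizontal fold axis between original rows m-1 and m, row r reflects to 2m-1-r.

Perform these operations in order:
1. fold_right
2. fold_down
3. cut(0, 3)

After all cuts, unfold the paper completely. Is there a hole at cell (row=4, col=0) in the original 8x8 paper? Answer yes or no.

Answer: yes

Derivation:
Op 1 fold_right: fold axis v@4; visible region now rows[0,8) x cols[4,8) = 8x4
Op 2 fold_down: fold axis h@4; visible region now rows[4,8) x cols[4,8) = 4x4
Op 3 cut(0, 3): punch at orig (4,7); cuts so far [(4, 7)]; region rows[4,8) x cols[4,8) = 4x4
Unfold 1 (reflect across h@4): 2 holes -> [(3, 7), (4, 7)]
Unfold 2 (reflect across v@4): 4 holes -> [(3, 0), (3, 7), (4, 0), (4, 7)]
Holes: [(3, 0), (3, 7), (4, 0), (4, 7)]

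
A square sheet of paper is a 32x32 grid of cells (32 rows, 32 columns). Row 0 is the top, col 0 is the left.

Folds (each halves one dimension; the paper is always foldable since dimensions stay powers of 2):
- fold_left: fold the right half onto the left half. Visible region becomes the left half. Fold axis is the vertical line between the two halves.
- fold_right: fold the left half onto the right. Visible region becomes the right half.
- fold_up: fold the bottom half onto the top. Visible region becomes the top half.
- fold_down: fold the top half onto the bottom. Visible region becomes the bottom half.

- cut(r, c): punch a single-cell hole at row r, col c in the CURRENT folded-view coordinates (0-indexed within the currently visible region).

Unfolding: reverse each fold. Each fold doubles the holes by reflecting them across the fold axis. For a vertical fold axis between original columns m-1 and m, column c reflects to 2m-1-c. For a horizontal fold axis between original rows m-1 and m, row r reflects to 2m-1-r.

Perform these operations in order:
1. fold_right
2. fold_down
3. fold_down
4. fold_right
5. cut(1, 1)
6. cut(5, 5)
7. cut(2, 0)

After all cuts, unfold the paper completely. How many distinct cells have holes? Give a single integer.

Op 1 fold_right: fold axis v@16; visible region now rows[0,32) x cols[16,32) = 32x16
Op 2 fold_down: fold axis h@16; visible region now rows[16,32) x cols[16,32) = 16x16
Op 3 fold_down: fold axis h@24; visible region now rows[24,32) x cols[16,32) = 8x16
Op 4 fold_right: fold axis v@24; visible region now rows[24,32) x cols[24,32) = 8x8
Op 5 cut(1, 1): punch at orig (25,25); cuts so far [(25, 25)]; region rows[24,32) x cols[24,32) = 8x8
Op 6 cut(5, 5): punch at orig (29,29); cuts so far [(25, 25), (29, 29)]; region rows[24,32) x cols[24,32) = 8x8
Op 7 cut(2, 0): punch at orig (26,24); cuts so far [(25, 25), (26, 24), (29, 29)]; region rows[24,32) x cols[24,32) = 8x8
Unfold 1 (reflect across v@24): 6 holes -> [(25, 22), (25, 25), (26, 23), (26, 24), (29, 18), (29, 29)]
Unfold 2 (reflect across h@24): 12 holes -> [(18, 18), (18, 29), (21, 23), (21, 24), (22, 22), (22, 25), (25, 22), (25, 25), (26, 23), (26, 24), (29, 18), (29, 29)]
Unfold 3 (reflect across h@16): 24 holes -> [(2, 18), (2, 29), (5, 23), (5, 24), (6, 22), (6, 25), (9, 22), (9, 25), (10, 23), (10, 24), (13, 18), (13, 29), (18, 18), (18, 29), (21, 23), (21, 24), (22, 22), (22, 25), (25, 22), (25, 25), (26, 23), (26, 24), (29, 18), (29, 29)]
Unfold 4 (reflect across v@16): 48 holes -> [(2, 2), (2, 13), (2, 18), (2, 29), (5, 7), (5, 8), (5, 23), (5, 24), (6, 6), (6, 9), (6, 22), (6, 25), (9, 6), (9, 9), (9, 22), (9, 25), (10, 7), (10, 8), (10, 23), (10, 24), (13, 2), (13, 13), (13, 18), (13, 29), (18, 2), (18, 13), (18, 18), (18, 29), (21, 7), (21, 8), (21, 23), (21, 24), (22, 6), (22, 9), (22, 22), (22, 25), (25, 6), (25, 9), (25, 22), (25, 25), (26, 7), (26, 8), (26, 23), (26, 24), (29, 2), (29, 13), (29, 18), (29, 29)]

Answer: 48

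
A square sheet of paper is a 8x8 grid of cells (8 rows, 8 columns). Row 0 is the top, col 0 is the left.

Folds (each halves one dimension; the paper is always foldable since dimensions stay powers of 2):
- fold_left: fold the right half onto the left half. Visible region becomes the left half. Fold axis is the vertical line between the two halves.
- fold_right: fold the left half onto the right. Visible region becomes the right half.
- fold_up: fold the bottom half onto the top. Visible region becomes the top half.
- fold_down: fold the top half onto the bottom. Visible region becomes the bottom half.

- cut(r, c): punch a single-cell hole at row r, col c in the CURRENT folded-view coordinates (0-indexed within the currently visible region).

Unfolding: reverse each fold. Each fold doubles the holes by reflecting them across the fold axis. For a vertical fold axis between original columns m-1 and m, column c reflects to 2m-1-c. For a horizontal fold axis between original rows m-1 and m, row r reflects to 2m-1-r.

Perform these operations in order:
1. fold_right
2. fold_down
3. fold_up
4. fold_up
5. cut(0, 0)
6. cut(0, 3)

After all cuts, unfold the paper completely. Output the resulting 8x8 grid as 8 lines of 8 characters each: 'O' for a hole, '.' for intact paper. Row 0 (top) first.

Answer: O..OO..O
O..OO..O
O..OO..O
O..OO..O
O..OO..O
O..OO..O
O..OO..O
O..OO..O

Derivation:
Op 1 fold_right: fold axis v@4; visible region now rows[0,8) x cols[4,8) = 8x4
Op 2 fold_down: fold axis h@4; visible region now rows[4,8) x cols[4,8) = 4x4
Op 3 fold_up: fold axis h@6; visible region now rows[4,6) x cols[4,8) = 2x4
Op 4 fold_up: fold axis h@5; visible region now rows[4,5) x cols[4,8) = 1x4
Op 5 cut(0, 0): punch at orig (4,4); cuts so far [(4, 4)]; region rows[4,5) x cols[4,8) = 1x4
Op 6 cut(0, 3): punch at orig (4,7); cuts so far [(4, 4), (4, 7)]; region rows[4,5) x cols[4,8) = 1x4
Unfold 1 (reflect across h@5): 4 holes -> [(4, 4), (4, 7), (5, 4), (5, 7)]
Unfold 2 (reflect across h@6): 8 holes -> [(4, 4), (4, 7), (5, 4), (5, 7), (6, 4), (6, 7), (7, 4), (7, 7)]
Unfold 3 (reflect across h@4): 16 holes -> [(0, 4), (0, 7), (1, 4), (1, 7), (2, 4), (2, 7), (3, 4), (3, 7), (4, 4), (4, 7), (5, 4), (5, 7), (6, 4), (6, 7), (7, 4), (7, 7)]
Unfold 4 (reflect across v@4): 32 holes -> [(0, 0), (0, 3), (0, 4), (0, 7), (1, 0), (1, 3), (1, 4), (1, 7), (2, 0), (2, 3), (2, 4), (2, 7), (3, 0), (3, 3), (3, 4), (3, 7), (4, 0), (4, 3), (4, 4), (4, 7), (5, 0), (5, 3), (5, 4), (5, 7), (6, 0), (6, 3), (6, 4), (6, 7), (7, 0), (7, 3), (7, 4), (7, 7)]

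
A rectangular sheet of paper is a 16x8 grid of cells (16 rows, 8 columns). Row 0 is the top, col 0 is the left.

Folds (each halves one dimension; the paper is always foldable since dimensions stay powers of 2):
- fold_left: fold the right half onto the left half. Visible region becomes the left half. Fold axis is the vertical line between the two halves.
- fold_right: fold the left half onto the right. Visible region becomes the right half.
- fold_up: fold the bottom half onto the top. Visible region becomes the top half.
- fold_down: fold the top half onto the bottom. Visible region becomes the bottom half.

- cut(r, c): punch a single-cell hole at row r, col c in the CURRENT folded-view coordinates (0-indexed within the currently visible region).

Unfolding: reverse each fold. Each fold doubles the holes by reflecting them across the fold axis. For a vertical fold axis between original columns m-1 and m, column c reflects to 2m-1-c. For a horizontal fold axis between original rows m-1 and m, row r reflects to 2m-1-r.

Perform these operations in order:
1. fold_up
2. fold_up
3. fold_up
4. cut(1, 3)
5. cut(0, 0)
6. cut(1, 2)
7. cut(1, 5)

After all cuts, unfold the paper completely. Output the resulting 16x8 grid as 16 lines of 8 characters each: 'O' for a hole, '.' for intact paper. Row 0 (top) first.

Answer: O.......
..OO.O..
..OO.O..
O.......
O.......
..OO.O..
..OO.O..
O.......
O.......
..OO.O..
..OO.O..
O.......
O.......
..OO.O..
..OO.O..
O.......

Derivation:
Op 1 fold_up: fold axis h@8; visible region now rows[0,8) x cols[0,8) = 8x8
Op 2 fold_up: fold axis h@4; visible region now rows[0,4) x cols[0,8) = 4x8
Op 3 fold_up: fold axis h@2; visible region now rows[0,2) x cols[0,8) = 2x8
Op 4 cut(1, 3): punch at orig (1,3); cuts so far [(1, 3)]; region rows[0,2) x cols[0,8) = 2x8
Op 5 cut(0, 0): punch at orig (0,0); cuts so far [(0, 0), (1, 3)]; region rows[0,2) x cols[0,8) = 2x8
Op 6 cut(1, 2): punch at orig (1,2); cuts so far [(0, 0), (1, 2), (1, 3)]; region rows[0,2) x cols[0,8) = 2x8
Op 7 cut(1, 5): punch at orig (1,5); cuts so far [(0, 0), (1, 2), (1, 3), (1, 5)]; region rows[0,2) x cols[0,8) = 2x8
Unfold 1 (reflect across h@2): 8 holes -> [(0, 0), (1, 2), (1, 3), (1, 5), (2, 2), (2, 3), (2, 5), (3, 0)]
Unfold 2 (reflect across h@4): 16 holes -> [(0, 0), (1, 2), (1, 3), (1, 5), (2, 2), (2, 3), (2, 5), (3, 0), (4, 0), (5, 2), (5, 3), (5, 5), (6, 2), (6, 3), (6, 5), (7, 0)]
Unfold 3 (reflect across h@8): 32 holes -> [(0, 0), (1, 2), (1, 3), (1, 5), (2, 2), (2, 3), (2, 5), (3, 0), (4, 0), (5, 2), (5, 3), (5, 5), (6, 2), (6, 3), (6, 5), (7, 0), (8, 0), (9, 2), (9, 3), (9, 5), (10, 2), (10, 3), (10, 5), (11, 0), (12, 0), (13, 2), (13, 3), (13, 5), (14, 2), (14, 3), (14, 5), (15, 0)]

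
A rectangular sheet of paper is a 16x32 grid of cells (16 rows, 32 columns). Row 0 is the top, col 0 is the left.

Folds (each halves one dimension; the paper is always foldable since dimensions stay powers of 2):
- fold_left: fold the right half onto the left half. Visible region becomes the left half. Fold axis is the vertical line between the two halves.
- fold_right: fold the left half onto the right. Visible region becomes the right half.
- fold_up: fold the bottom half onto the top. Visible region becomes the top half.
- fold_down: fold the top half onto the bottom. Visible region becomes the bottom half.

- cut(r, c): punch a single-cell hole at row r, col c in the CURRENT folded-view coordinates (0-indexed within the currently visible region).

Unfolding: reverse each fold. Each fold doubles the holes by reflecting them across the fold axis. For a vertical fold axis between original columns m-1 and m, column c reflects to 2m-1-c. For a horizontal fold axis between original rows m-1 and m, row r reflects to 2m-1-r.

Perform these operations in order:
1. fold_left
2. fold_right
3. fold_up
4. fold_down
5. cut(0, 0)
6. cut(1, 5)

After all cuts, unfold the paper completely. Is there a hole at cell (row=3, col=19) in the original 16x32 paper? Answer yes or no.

Op 1 fold_left: fold axis v@16; visible region now rows[0,16) x cols[0,16) = 16x16
Op 2 fold_right: fold axis v@8; visible region now rows[0,16) x cols[8,16) = 16x8
Op 3 fold_up: fold axis h@8; visible region now rows[0,8) x cols[8,16) = 8x8
Op 4 fold_down: fold axis h@4; visible region now rows[4,8) x cols[8,16) = 4x8
Op 5 cut(0, 0): punch at orig (4,8); cuts so far [(4, 8)]; region rows[4,8) x cols[8,16) = 4x8
Op 6 cut(1, 5): punch at orig (5,13); cuts so far [(4, 8), (5, 13)]; region rows[4,8) x cols[8,16) = 4x8
Unfold 1 (reflect across h@4): 4 holes -> [(2, 13), (3, 8), (4, 8), (5, 13)]
Unfold 2 (reflect across h@8): 8 holes -> [(2, 13), (3, 8), (4, 8), (5, 13), (10, 13), (11, 8), (12, 8), (13, 13)]
Unfold 3 (reflect across v@8): 16 holes -> [(2, 2), (2, 13), (3, 7), (3, 8), (4, 7), (4, 8), (5, 2), (5, 13), (10, 2), (10, 13), (11, 7), (11, 8), (12, 7), (12, 8), (13, 2), (13, 13)]
Unfold 4 (reflect across v@16): 32 holes -> [(2, 2), (2, 13), (2, 18), (2, 29), (3, 7), (3, 8), (3, 23), (3, 24), (4, 7), (4, 8), (4, 23), (4, 24), (5, 2), (5, 13), (5, 18), (5, 29), (10, 2), (10, 13), (10, 18), (10, 29), (11, 7), (11, 8), (11, 23), (11, 24), (12, 7), (12, 8), (12, 23), (12, 24), (13, 2), (13, 13), (13, 18), (13, 29)]
Holes: [(2, 2), (2, 13), (2, 18), (2, 29), (3, 7), (3, 8), (3, 23), (3, 24), (4, 7), (4, 8), (4, 23), (4, 24), (5, 2), (5, 13), (5, 18), (5, 29), (10, 2), (10, 13), (10, 18), (10, 29), (11, 7), (11, 8), (11, 23), (11, 24), (12, 7), (12, 8), (12, 23), (12, 24), (13, 2), (13, 13), (13, 18), (13, 29)]

Answer: no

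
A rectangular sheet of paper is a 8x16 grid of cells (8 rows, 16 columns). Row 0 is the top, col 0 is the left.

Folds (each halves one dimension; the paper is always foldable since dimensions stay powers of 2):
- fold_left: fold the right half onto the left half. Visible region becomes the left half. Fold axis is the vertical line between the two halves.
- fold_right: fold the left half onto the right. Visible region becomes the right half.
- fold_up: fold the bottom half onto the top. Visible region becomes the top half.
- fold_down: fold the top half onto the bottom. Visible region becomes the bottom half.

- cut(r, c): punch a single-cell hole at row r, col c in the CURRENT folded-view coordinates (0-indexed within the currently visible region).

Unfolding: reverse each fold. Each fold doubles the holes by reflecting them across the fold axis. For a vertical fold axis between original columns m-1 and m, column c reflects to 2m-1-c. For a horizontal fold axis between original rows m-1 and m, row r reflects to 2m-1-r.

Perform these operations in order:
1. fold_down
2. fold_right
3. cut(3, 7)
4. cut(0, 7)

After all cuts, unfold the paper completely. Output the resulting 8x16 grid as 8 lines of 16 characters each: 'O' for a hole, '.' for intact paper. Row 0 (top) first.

Op 1 fold_down: fold axis h@4; visible region now rows[4,8) x cols[0,16) = 4x16
Op 2 fold_right: fold axis v@8; visible region now rows[4,8) x cols[8,16) = 4x8
Op 3 cut(3, 7): punch at orig (7,15); cuts so far [(7, 15)]; region rows[4,8) x cols[8,16) = 4x8
Op 4 cut(0, 7): punch at orig (4,15); cuts so far [(4, 15), (7, 15)]; region rows[4,8) x cols[8,16) = 4x8
Unfold 1 (reflect across v@8): 4 holes -> [(4, 0), (4, 15), (7, 0), (7, 15)]
Unfold 2 (reflect across h@4): 8 holes -> [(0, 0), (0, 15), (3, 0), (3, 15), (4, 0), (4, 15), (7, 0), (7, 15)]

Answer: O..............O
................
................
O..............O
O..............O
................
................
O..............O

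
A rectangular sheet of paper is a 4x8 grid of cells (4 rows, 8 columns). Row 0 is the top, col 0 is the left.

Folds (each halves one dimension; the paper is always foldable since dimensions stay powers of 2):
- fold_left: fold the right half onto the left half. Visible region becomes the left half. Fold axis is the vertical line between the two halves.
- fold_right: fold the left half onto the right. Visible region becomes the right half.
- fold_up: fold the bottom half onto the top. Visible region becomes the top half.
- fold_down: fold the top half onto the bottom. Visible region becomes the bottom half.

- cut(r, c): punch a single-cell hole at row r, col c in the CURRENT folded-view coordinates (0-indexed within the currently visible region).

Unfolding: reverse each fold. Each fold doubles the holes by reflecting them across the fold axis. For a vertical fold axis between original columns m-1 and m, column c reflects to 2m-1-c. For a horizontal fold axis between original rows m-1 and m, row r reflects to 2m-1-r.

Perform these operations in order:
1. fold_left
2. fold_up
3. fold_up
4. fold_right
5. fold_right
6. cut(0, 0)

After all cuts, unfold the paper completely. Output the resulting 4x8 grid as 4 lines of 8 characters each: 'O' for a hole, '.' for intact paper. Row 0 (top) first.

Answer: OOOOOOOO
OOOOOOOO
OOOOOOOO
OOOOOOOO

Derivation:
Op 1 fold_left: fold axis v@4; visible region now rows[0,4) x cols[0,4) = 4x4
Op 2 fold_up: fold axis h@2; visible region now rows[0,2) x cols[0,4) = 2x4
Op 3 fold_up: fold axis h@1; visible region now rows[0,1) x cols[0,4) = 1x4
Op 4 fold_right: fold axis v@2; visible region now rows[0,1) x cols[2,4) = 1x2
Op 5 fold_right: fold axis v@3; visible region now rows[0,1) x cols[3,4) = 1x1
Op 6 cut(0, 0): punch at orig (0,3); cuts so far [(0, 3)]; region rows[0,1) x cols[3,4) = 1x1
Unfold 1 (reflect across v@3): 2 holes -> [(0, 2), (0, 3)]
Unfold 2 (reflect across v@2): 4 holes -> [(0, 0), (0, 1), (0, 2), (0, 3)]
Unfold 3 (reflect across h@1): 8 holes -> [(0, 0), (0, 1), (0, 2), (0, 3), (1, 0), (1, 1), (1, 2), (1, 3)]
Unfold 4 (reflect across h@2): 16 holes -> [(0, 0), (0, 1), (0, 2), (0, 3), (1, 0), (1, 1), (1, 2), (1, 3), (2, 0), (2, 1), (2, 2), (2, 3), (3, 0), (3, 1), (3, 2), (3, 3)]
Unfold 5 (reflect across v@4): 32 holes -> [(0, 0), (0, 1), (0, 2), (0, 3), (0, 4), (0, 5), (0, 6), (0, 7), (1, 0), (1, 1), (1, 2), (1, 3), (1, 4), (1, 5), (1, 6), (1, 7), (2, 0), (2, 1), (2, 2), (2, 3), (2, 4), (2, 5), (2, 6), (2, 7), (3, 0), (3, 1), (3, 2), (3, 3), (3, 4), (3, 5), (3, 6), (3, 7)]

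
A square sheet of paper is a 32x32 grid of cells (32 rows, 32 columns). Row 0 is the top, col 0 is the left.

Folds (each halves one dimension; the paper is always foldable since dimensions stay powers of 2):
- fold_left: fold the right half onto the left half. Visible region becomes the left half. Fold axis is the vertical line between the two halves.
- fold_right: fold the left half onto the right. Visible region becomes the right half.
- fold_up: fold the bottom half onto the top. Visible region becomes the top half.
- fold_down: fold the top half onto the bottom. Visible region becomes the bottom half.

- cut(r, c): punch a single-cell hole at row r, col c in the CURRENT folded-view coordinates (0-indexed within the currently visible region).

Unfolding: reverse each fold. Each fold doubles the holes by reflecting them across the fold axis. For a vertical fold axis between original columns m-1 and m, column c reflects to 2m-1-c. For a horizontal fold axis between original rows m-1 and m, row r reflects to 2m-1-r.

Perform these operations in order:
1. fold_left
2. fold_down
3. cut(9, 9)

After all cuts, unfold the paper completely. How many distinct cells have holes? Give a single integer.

Op 1 fold_left: fold axis v@16; visible region now rows[0,32) x cols[0,16) = 32x16
Op 2 fold_down: fold axis h@16; visible region now rows[16,32) x cols[0,16) = 16x16
Op 3 cut(9, 9): punch at orig (25,9); cuts so far [(25, 9)]; region rows[16,32) x cols[0,16) = 16x16
Unfold 1 (reflect across h@16): 2 holes -> [(6, 9), (25, 9)]
Unfold 2 (reflect across v@16): 4 holes -> [(6, 9), (6, 22), (25, 9), (25, 22)]

Answer: 4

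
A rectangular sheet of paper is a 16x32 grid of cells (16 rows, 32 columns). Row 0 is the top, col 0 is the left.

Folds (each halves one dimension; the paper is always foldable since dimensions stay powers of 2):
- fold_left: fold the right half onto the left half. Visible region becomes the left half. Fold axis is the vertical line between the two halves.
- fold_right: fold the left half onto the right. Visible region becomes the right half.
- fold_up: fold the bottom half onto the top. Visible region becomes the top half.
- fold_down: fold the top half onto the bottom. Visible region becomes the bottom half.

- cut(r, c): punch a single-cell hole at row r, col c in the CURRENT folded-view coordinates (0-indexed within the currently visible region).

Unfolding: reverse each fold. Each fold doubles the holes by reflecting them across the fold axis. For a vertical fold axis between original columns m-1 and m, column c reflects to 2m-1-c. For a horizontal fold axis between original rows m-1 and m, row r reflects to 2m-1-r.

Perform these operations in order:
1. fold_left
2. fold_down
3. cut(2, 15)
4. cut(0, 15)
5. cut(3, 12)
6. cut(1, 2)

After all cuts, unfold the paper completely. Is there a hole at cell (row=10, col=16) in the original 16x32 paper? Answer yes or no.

Answer: yes

Derivation:
Op 1 fold_left: fold axis v@16; visible region now rows[0,16) x cols[0,16) = 16x16
Op 2 fold_down: fold axis h@8; visible region now rows[8,16) x cols[0,16) = 8x16
Op 3 cut(2, 15): punch at orig (10,15); cuts so far [(10, 15)]; region rows[8,16) x cols[0,16) = 8x16
Op 4 cut(0, 15): punch at orig (8,15); cuts so far [(8, 15), (10, 15)]; region rows[8,16) x cols[0,16) = 8x16
Op 5 cut(3, 12): punch at orig (11,12); cuts so far [(8, 15), (10, 15), (11, 12)]; region rows[8,16) x cols[0,16) = 8x16
Op 6 cut(1, 2): punch at orig (9,2); cuts so far [(8, 15), (9, 2), (10, 15), (11, 12)]; region rows[8,16) x cols[0,16) = 8x16
Unfold 1 (reflect across h@8): 8 holes -> [(4, 12), (5, 15), (6, 2), (7, 15), (8, 15), (9, 2), (10, 15), (11, 12)]
Unfold 2 (reflect across v@16): 16 holes -> [(4, 12), (4, 19), (5, 15), (5, 16), (6, 2), (6, 29), (7, 15), (7, 16), (8, 15), (8, 16), (9, 2), (9, 29), (10, 15), (10, 16), (11, 12), (11, 19)]
Holes: [(4, 12), (4, 19), (5, 15), (5, 16), (6, 2), (6, 29), (7, 15), (7, 16), (8, 15), (8, 16), (9, 2), (9, 29), (10, 15), (10, 16), (11, 12), (11, 19)]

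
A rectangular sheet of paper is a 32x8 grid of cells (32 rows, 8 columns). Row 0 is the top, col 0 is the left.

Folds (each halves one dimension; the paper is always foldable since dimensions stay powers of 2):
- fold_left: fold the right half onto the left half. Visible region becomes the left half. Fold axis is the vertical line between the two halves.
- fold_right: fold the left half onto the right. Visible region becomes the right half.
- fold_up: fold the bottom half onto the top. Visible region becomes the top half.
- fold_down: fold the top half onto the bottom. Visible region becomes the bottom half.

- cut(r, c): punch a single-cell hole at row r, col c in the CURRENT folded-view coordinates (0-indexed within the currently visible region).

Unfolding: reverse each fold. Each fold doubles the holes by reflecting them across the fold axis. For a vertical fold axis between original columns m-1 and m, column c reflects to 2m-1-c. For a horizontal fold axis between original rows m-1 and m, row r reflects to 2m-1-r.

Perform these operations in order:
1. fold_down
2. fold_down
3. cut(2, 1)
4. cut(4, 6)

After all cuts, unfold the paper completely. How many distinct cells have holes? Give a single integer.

Answer: 8

Derivation:
Op 1 fold_down: fold axis h@16; visible region now rows[16,32) x cols[0,8) = 16x8
Op 2 fold_down: fold axis h@24; visible region now rows[24,32) x cols[0,8) = 8x8
Op 3 cut(2, 1): punch at orig (26,1); cuts so far [(26, 1)]; region rows[24,32) x cols[0,8) = 8x8
Op 4 cut(4, 6): punch at orig (28,6); cuts so far [(26, 1), (28, 6)]; region rows[24,32) x cols[0,8) = 8x8
Unfold 1 (reflect across h@24): 4 holes -> [(19, 6), (21, 1), (26, 1), (28, 6)]
Unfold 2 (reflect across h@16): 8 holes -> [(3, 6), (5, 1), (10, 1), (12, 6), (19, 6), (21, 1), (26, 1), (28, 6)]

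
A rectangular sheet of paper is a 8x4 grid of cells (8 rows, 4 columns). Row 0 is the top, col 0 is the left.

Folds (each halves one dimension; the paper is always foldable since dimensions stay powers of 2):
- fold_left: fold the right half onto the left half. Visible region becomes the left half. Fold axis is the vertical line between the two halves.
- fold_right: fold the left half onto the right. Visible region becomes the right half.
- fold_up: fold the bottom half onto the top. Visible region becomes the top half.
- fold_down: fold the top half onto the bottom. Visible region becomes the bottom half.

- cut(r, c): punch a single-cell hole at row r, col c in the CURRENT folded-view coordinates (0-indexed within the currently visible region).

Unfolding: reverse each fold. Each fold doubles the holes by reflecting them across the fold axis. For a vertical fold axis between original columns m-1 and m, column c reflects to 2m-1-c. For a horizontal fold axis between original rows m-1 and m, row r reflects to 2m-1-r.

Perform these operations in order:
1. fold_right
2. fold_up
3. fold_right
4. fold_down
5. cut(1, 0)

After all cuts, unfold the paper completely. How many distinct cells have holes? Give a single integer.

Op 1 fold_right: fold axis v@2; visible region now rows[0,8) x cols[2,4) = 8x2
Op 2 fold_up: fold axis h@4; visible region now rows[0,4) x cols[2,4) = 4x2
Op 3 fold_right: fold axis v@3; visible region now rows[0,4) x cols[3,4) = 4x1
Op 4 fold_down: fold axis h@2; visible region now rows[2,4) x cols[3,4) = 2x1
Op 5 cut(1, 0): punch at orig (3,3); cuts so far [(3, 3)]; region rows[2,4) x cols[3,4) = 2x1
Unfold 1 (reflect across h@2): 2 holes -> [(0, 3), (3, 3)]
Unfold 2 (reflect across v@3): 4 holes -> [(0, 2), (0, 3), (3, 2), (3, 3)]
Unfold 3 (reflect across h@4): 8 holes -> [(0, 2), (0, 3), (3, 2), (3, 3), (4, 2), (4, 3), (7, 2), (7, 3)]
Unfold 4 (reflect across v@2): 16 holes -> [(0, 0), (0, 1), (0, 2), (0, 3), (3, 0), (3, 1), (3, 2), (3, 3), (4, 0), (4, 1), (4, 2), (4, 3), (7, 0), (7, 1), (7, 2), (7, 3)]

Answer: 16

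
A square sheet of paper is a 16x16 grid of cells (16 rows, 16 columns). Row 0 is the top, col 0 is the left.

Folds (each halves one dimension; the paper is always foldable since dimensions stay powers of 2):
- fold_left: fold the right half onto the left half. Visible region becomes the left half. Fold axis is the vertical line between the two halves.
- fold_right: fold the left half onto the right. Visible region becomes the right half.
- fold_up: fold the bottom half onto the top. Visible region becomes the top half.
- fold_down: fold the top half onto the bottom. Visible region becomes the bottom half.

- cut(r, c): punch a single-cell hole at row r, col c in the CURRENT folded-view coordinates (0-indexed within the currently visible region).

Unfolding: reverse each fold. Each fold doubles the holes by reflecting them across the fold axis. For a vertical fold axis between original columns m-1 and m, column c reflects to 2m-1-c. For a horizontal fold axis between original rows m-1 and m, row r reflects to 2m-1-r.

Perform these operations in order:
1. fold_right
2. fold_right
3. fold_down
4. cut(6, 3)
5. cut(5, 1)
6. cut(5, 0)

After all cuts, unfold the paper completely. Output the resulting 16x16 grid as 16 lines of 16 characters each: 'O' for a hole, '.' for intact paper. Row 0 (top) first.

Answer: ................
O......OO......O
..OOOO....OOOO..
................
................
................
................
................
................
................
................
................
................
..OOOO....OOOO..
O......OO......O
................

Derivation:
Op 1 fold_right: fold axis v@8; visible region now rows[0,16) x cols[8,16) = 16x8
Op 2 fold_right: fold axis v@12; visible region now rows[0,16) x cols[12,16) = 16x4
Op 3 fold_down: fold axis h@8; visible region now rows[8,16) x cols[12,16) = 8x4
Op 4 cut(6, 3): punch at orig (14,15); cuts so far [(14, 15)]; region rows[8,16) x cols[12,16) = 8x4
Op 5 cut(5, 1): punch at orig (13,13); cuts so far [(13, 13), (14, 15)]; region rows[8,16) x cols[12,16) = 8x4
Op 6 cut(5, 0): punch at orig (13,12); cuts so far [(13, 12), (13, 13), (14, 15)]; region rows[8,16) x cols[12,16) = 8x4
Unfold 1 (reflect across h@8): 6 holes -> [(1, 15), (2, 12), (2, 13), (13, 12), (13, 13), (14, 15)]
Unfold 2 (reflect across v@12): 12 holes -> [(1, 8), (1, 15), (2, 10), (2, 11), (2, 12), (2, 13), (13, 10), (13, 11), (13, 12), (13, 13), (14, 8), (14, 15)]
Unfold 3 (reflect across v@8): 24 holes -> [(1, 0), (1, 7), (1, 8), (1, 15), (2, 2), (2, 3), (2, 4), (2, 5), (2, 10), (2, 11), (2, 12), (2, 13), (13, 2), (13, 3), (13, 4), (13, 5), (13, 10), (13, 11), (13, 12), (13, 13), (14, 0), (14, 7), (14, 8), (14, 15)]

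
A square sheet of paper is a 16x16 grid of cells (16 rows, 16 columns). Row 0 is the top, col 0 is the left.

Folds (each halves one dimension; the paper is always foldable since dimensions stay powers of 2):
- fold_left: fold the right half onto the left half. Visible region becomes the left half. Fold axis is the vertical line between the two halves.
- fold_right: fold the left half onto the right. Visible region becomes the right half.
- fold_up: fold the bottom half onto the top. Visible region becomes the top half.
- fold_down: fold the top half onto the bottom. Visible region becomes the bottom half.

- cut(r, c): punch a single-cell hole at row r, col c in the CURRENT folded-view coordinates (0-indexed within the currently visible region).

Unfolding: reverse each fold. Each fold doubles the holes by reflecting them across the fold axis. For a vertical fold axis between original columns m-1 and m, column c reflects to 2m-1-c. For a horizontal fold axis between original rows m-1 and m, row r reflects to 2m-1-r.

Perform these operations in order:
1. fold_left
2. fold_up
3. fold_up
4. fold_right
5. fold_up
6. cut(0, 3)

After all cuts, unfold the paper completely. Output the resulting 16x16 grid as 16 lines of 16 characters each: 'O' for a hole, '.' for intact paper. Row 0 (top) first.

Op 1 fold_left: fold axis v@8; visible region now rows[0,16) x cols[0,8) = 16x8
Op 2 fold_up: fold axis h@8; visible region now rows[0,8) x cols[0,8) = 8x8
Op 3 fold_up: fold axis h@4; visible region now rows[0,4) x cols[0,8) = 4x8
Op 4 fold_right: fold axis v@4; visible region now rows[0,4) x cols[4,8) = 4x4
Op 5 fold_up: fold axis h@2; visible region now rows[0,2) x cols[4,8) = 2x4
Op 6 cut(0, 3): punch at orig (0,7); cuts so far [(0, 7)]; region rows[0,2) x cols[4,8) = 2x4
Unfold 1 (reflect across h@2): 2 holes -> [(0, 7), (3, 7)]
Unfold 2 (reflect across v@4): 4 holes -> [(0, 0), (0, 7), (3, 0), (3, 7)]
Unfold 3 (reflect across h@4): 8 holes -> [(0, 0), (0, 7), (3, 0), (3, 7), (4, 0), (4, 7), (7, 0), (7, 7)]
Unfold 4 (reflect across h@8): 16 holes -> [(0, 0), (0, 7), (3, 0), (3, 7), (4, 0), (4, 7), (7, 0), (7, 7), (8, 0), (8, 7), (11, 0), (11, 7), (12, 0), (12, 7), (15, 0), (15, 7)]
Unfold 5 (reflect across v@8): 32 holes -> [(0, 0), (0, 7), (0, 8), (0, 15), (3, 0), (3, 7), (3, 8), (3, 15), (4, 0), (4, 7), (4, 8), (4, 15), (7, 0), (7, 7), (7, 8), (7, 15), (8, 0), (8, 7), (8, 8), (8, 15), (11, 0), (11, 7), (11, 8), (11, 15), (12, 0), (12, 7), (12, 8), (12, 15), (15, 0), (15, 7), (15, 8), (15, 15)]

Answer: O......OO......O
................
................
O......OO......O
O......OO......O
................
................
O......OO......O
O......OO......O
................
................
O......OO......O
O......OO......O
................
................
O......OO......O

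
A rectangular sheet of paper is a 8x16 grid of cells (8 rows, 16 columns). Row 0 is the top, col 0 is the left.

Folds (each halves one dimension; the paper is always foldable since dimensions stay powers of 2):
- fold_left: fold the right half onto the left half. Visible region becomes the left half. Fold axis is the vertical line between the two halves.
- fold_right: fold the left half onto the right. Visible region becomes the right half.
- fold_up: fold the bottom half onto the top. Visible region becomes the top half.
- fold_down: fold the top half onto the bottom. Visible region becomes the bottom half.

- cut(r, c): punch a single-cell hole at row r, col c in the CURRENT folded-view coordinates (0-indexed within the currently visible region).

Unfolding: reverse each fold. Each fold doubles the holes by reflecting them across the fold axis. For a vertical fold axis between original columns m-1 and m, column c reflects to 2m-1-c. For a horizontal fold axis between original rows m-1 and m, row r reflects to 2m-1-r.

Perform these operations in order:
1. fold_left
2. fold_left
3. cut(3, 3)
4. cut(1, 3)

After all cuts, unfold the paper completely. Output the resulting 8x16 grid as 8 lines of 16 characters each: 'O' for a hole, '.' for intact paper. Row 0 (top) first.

Op 1 fold_left: fold axis v@8; visible region now rows[0,8) x cols[0,8) = 8x8
Op 2 fold_left: fold axis v@4; visible region now rows[0,8) x cols[0,4) = 8x4
Op 3 cut(3, 3): punch at orig (3,3); cuts so far [(3, 3)]; region rows[0,8) x cols[0,4) = 8x4
Op 4 cut(1, 3): punch at orig (1,3); cuts so far [(1, 3), (3, 3)]; region rows[0,8) x cols[0,4) = 8x4
Unfold 1 (reflect across v@4): 4 holes -> [(1, 3), (1, 4), (3, 3), (3, 4)]
Unfold 2 (reflect across v@8): 8 holes -> [(1, 3), (1, 4), (1, 11), (1, 12), (3, 3), (3, 4), (3, 11), (3, 12)]

Answer: ................
...OO......OO...
................
...OO......OO...
................
................
................
................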